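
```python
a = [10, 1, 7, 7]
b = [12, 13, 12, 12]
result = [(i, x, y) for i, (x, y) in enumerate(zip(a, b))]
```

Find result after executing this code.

Step 1: enumerate(zip(a, b)) gives index with paired elements:
  i=0: (10, 12)
  i=1: (1, 13)
  i=2: (7, 12)
  i=3: (7, 12)
Therefore result = [(0, 10, 12), (1, 1, 13), (2, 7, 12), (3, 7, 12)].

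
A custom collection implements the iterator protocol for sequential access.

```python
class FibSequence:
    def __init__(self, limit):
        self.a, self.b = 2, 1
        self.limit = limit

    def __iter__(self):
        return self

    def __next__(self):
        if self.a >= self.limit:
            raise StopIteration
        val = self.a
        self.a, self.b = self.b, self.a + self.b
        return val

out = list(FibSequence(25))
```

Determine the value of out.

Step 1: Fibonacci-like sequence (a=2, b=1) until >= 25:
  Yield 2, then a,b = 1,3
  Yield 1, then a,b = 3,4
  Yield 3, then a,b = 4,7
  Yield 4, then a,b = 7,11
  Yield 7, then a,b = 11,18
  Yield 11, then a,b = 18,29
  Yield 18, then a,b = 29,47
Step 2: 29 >= 25, stop.
Therefore out = [2, 1, 3, 4, 7, 11, 18].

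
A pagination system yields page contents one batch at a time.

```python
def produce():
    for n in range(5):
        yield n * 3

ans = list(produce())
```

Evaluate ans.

Step 1: For each n in range(5), yield n * 3:
  n=0: yield 0 * 3 = 0
  n=1: yield 1 * 3 = 3
  n=2: yield 2 * 3 = 6
  n=3: yield 3 * 3 = 9
  n=4: yield 4 * 3 = 12
Therefore ans = [0, 3, 6, 9, 12].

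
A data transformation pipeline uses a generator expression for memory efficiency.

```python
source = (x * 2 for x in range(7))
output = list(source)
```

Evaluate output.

Step 1: For each x in range(7), compute x*2:
  x=0: 0*2 = 0
  x=1: 1*2 = 2
  x=2: 2*2 = 4
  x=3: 3*2 = 6
  x=4: 4*2 = 8
  x=5: 5*2 = 10
  x=6: 6*2 = 12
Therefore output = [0, 2, 4, 6, 8, 10, 12].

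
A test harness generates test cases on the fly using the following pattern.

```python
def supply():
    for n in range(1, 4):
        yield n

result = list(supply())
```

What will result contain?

Step 1: The generator yields each value from range(1, 4).
Step 2: list() consumes all yields: [1, 2, 3].
Therefore result = [1, 2, 3].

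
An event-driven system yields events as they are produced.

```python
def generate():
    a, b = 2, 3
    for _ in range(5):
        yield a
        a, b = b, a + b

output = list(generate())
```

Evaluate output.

Step 1: Fibonacci-like sequence starting with a=2, b=3:
  Iteration 1: yield a=2, then a,b = 3,5
  Iteration 2: yield a=3, then a,b = 5,8
  Iteration 3: yield a=5, then a,b = 8,13
  Iteration 4: yield a=8, then a,b = 13,21
  Iteration 5: yield a=13, then a,b = 21,34
Therefore output = [2, 3, 5, 8, 13].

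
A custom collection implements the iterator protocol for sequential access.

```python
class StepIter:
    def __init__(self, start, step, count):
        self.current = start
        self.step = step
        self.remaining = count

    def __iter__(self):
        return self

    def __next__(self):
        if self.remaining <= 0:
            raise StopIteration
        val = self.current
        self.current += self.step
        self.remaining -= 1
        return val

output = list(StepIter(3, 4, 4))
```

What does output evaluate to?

Step 1: StepIter starts at 3, increments by 4, for 4 steps:
  Yield 3, then current += 4
  Yield 7, then current += 4
  Yield 11, then current += 4
  Yield 15, then current += 4
Therefore output = [3, 7, 11, 15].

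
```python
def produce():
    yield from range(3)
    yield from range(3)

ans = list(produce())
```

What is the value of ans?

Step 1: Trace yields in order:
  yield 0
  yield 1
  yield 2
  yield 0
  yield 1
  yield 2
Therefore ans = [0, 1, 2, 0, 1, 2].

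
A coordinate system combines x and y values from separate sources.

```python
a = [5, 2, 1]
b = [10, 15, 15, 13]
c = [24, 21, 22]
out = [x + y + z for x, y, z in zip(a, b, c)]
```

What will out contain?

Step 1: zip three lists (truncates to shortest, len=3):
  5 + 10 + 24 = 39
  2 + 15 + 21 = 38
  1 + 15 + 22 = 38
Therefore out = [39, 38, 38].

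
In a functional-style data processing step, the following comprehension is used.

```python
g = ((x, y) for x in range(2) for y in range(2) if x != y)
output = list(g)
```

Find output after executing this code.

Step 1: Nested generator over range(2) x range(2) where x != y:
  (0, 0): excluded (x == y)
  (0, 1): included
  (1, 0): included
  (1, 1): excluded (x == y)
Therefore output = [(0, 1), (1, 0)].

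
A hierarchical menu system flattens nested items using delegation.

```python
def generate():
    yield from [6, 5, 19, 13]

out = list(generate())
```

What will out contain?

Step 1: yield from delegates to the iterable, yielding each element.
Step 2: Collected values: [6, 5, 19, 13].
Therefore out = [6, 5, 19, 13].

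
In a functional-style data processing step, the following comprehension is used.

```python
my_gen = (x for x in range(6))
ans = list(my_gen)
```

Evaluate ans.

Step 1: Generator expression iterates range(6): [0, 1, 2, 3, 4, 5].
Step 2: list() collects all values.
Therefore ans = [0, 1, 2, 3, 4, 5].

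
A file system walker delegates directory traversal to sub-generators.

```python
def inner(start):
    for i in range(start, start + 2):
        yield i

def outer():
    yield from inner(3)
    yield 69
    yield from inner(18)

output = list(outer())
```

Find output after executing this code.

Step 1: outer() delegates to inner(3):
  yield 3
  yield 4
Step 2: yield 69
Step 3: Delegates to inner(18):
  yield 18
  yield 19
Therefore output = [3, 4, 69, 18, 19].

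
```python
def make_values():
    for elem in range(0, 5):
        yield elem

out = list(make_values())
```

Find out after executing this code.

Step 1: The generator yields each value from range(0, 5).
Step 2: list() consumes all yields: [0, 1, 2, 3, 4].
Therefore out = [0, 1, 2, 3, 4].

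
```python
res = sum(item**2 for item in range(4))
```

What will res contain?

Step 1: Compute item**2 for each item in range(4):
  item=0: 0**2 = 0
  item=1: 1**2 = 1
  item=2: 2**2 = 4
  item=3: 3**2 = 9
Step 2: sum = 0 + 1 + 4 + 9 = 14.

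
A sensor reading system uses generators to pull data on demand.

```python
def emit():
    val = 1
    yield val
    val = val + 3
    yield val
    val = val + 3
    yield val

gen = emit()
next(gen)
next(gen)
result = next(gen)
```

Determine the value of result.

Step 1: Trace through generator execution:
  Yield 1: val starts at 1, yield 1
  Yield 2: val = 1 + 3 = 4, yield 4
  Yield 3: val = 4 + 3 = 7, yield 7
Step 2: First next() gets 1, second next() gets the second value, third next() yields 7.
Therefore result = 7.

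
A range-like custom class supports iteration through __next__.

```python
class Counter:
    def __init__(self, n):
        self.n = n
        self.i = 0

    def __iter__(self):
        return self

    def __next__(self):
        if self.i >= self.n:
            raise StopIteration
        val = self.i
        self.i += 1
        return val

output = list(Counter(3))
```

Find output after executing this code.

Step 1: Counter(3) creates an iterator counting 0 to 2.
Step 2: list() consumes all values: [0, 1, 2].
Therefore output = [0, 1, 2].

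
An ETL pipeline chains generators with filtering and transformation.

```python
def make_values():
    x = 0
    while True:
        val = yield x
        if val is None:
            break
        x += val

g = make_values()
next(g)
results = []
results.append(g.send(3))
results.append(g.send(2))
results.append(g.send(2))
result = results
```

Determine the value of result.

Step 1: next(g) -> yield 0.
Step 2: send(3) -> x = 3, yield 3.
Step 3: send(2) -> x = 5, yield 5.
Step 4: send(2) -> x = 7, yield 7.
Therefore result = [3, 5, 7].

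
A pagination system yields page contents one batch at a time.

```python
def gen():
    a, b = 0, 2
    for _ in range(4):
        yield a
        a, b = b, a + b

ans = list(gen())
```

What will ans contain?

Step 1: Fibonacci-like sequence starting with a=0, b=2:
  Iteration 1: yield a=0, then a,b = 2,2
  Iteration 2: yield a=2, then a,b = 2,4
  Iteration 3: yield a=2, then a,b = 4,6
  Iteration 4: yield a=4, then a,b = 6,10
Therefore ans = [0, 2, 2, 4].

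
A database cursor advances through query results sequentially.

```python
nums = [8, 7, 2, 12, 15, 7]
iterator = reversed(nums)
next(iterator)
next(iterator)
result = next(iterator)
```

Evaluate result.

Step 1: reversed([8, 7, 2, 12, 15, 7]) gives iterator: [7, 15, 12, 2, 7, 8].
Step 2: First next() = 7, second next() = 15.
Step 3: Third next() = 12.
Therefore result = 12.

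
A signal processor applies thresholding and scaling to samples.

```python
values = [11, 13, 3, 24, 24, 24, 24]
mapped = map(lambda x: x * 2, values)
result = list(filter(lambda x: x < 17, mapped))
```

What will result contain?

Step 1: Map x * 2:
  11 -> 22
  13 -> 26
  3 -> 6
  24 -> 48
  24 -> 48
  24 -> 48
  24 -> 48
Step 2: Filter for < 17:
  22: removed
  26: removed
  6: kept
  48: removed
  48: removed
  48: removed
  48: removed
Therefore result = [6].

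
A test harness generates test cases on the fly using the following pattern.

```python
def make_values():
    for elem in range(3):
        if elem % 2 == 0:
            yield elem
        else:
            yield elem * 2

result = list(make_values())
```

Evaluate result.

Step 1: For each elem in range(3), yield elem if even, else elem*2:
  elem=0 (even): yield 0
  elem=1 (odd): yield 1*2 = 2
  elem=2 (even): yield 2
Therefore result = [0, 2, 2].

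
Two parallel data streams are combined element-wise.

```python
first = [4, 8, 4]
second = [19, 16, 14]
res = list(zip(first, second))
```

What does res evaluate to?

Step 1: zip pairs elements at same index:
  Index 0: (4, 19)
  Index 1: (8, 16)
  Index 2: (4, 14)
Therefore res = [(4, 19), (8, 16), (4, 14)].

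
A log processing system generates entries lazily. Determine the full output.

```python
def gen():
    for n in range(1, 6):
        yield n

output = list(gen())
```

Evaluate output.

Step 1: The generator yields each value from range(1, 6).
Step 2: list() consumes all yields: [1, 2, 3, 4, 5].
Therefore output = [1, 2, 3, 4, 5].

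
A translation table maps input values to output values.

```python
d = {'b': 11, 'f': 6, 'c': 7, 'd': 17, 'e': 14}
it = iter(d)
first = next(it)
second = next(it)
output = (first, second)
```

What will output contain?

Step 1: iter(d) iterates over keys: ['b', 'f', 'c', 'd', 'e'].
Step 2: first = next(it) = 'b', second = next(it) = 'f'.
Therefore output = ('b', 'f').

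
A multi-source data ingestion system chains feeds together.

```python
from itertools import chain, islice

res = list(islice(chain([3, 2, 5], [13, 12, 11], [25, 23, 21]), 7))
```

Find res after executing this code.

Step 1: chain([3, 2, 5], [13, 12, 11], [25, 23, 21]) = [3, 2, 5, 13, 12, 11, 25, 23, 21].
Step 2: islice takes first 7 elements: [3, 2, 5, 13, 12, 11, 25].
Therefore res = [3, 2, 5, 13, 12, 11, 25].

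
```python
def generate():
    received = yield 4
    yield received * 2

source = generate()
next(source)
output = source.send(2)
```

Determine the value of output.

Step 1: next(source) advances to first yield, producing 4.
Step 2: send(2) resumes, received = 2.
Step 3: yield received * 2 = 2 * 2 = 4.
Therefore output = 4.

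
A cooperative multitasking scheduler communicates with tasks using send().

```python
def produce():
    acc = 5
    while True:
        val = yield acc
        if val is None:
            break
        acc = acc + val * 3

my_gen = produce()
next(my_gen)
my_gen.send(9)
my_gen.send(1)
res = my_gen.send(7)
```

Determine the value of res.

Step 1: next() -> yield acc=5.
Step 2: send(9) -> val=9, acc = 5 + 9*3 = 32, yield 32.
Step 3: send(1) -> val=1, acc = 32 + 1*3 = 35, yield 35.
Step 4: send(7) -> val=7, acc = 35 + 7*3 = 56, yield 56.
Therefore res = 56.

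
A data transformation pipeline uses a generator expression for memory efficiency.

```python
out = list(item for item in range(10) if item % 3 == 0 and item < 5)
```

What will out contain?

Step 1: Filter range(10) where item % 3 == 0 and item < 5:
  item=0: both conditions met, included
  item=1: excluded (1 % 3 != 0)
  item=2: excluded (2 % 3 != 0)
  item=3: both conditions met, included
  item=4: excluded (4 % 3 != 0)
  item=5: excluded (5 % 3 != 0, 5 >= 5)
  item=6: excluded (6 >= 5)
  item=7: excluded (7 % 3 != 0, 7 >= 5)
  item=8: excluded (8 % 3 != 0, 8 >= 5)
  item=9: excluded (9 >= 5)
Therefore out = [0, 3].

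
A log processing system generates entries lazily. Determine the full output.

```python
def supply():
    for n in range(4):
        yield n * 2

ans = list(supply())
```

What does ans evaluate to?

Step 1: For each n in range(4), yield n * 2:
  n=0: yield 0 * 2 = 0
  n=1: yield 1 * 2 = 2
  n=2: yield 2 * 2 = 4
  n=3: yield 3 * 2 = 6
Therefore ans = [0, 2, 4, 6].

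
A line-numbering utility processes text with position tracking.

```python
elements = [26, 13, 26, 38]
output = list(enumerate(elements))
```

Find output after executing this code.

Step 1: enumerate pairs each element with its index:
  (0, 26)
  (1, 13)
  (2, 26)
  (3, 38)
Therefore output = [(0, 26), (1, 13), (2, 26), (3, 38)].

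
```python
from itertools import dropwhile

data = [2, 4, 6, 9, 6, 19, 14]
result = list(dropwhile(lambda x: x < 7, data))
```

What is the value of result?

Step 1: dropwhile drops elements while < 7:
  2 < 7: dropped
  4 < 7: dropped
  6 < 7: dropped
  9: kept (dropping stopped)
Step 2: Remaining elements kept regardless of condition.
Therefore result = [9, 6, 19, 14].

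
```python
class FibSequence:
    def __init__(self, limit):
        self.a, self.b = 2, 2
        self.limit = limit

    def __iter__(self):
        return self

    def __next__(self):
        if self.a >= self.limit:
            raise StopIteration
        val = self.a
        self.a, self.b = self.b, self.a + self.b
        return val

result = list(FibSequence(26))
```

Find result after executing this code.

Step 1: Fibonacci-like sequence (a=2, b=2) until >= 26:
  Yield 2, then a,b = 2,4
  Yield 2, then a,b = 4,6
  Yield 4, then a,b = 6,10
  Yield 6, then a,b = 10,16
  Yield 10, then a,b = 16,26
  Yield 16, then a,b = 26,42
Step 2: 26 >= 26, stop.
Therefore result = [2, 2, 4, 6, 10, 16].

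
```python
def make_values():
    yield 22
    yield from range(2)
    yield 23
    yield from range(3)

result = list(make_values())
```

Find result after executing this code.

Step 1: Trace yields in order:
  yield 22
  yield 0
  yield 1
  yield 23
  yield 0
  yield 1
  yield 2
Therefore result = [22, 0, 1, 23, 0, 1, 2].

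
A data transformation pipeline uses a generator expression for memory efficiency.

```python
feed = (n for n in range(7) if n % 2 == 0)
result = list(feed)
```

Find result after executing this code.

Step 1: Filter range(7) keeping only even values:
  n=0: even, included
  n=1: odd, excluded
  n=2: even, included
  n=3: odd, excluded
  n=4: even, included
  n=5: odd, excluded
  n=6: even, included
Therefore result = [0, 2, 4, 6].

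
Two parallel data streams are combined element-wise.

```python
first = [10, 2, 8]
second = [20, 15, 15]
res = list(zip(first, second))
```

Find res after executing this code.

Step 1: zip pairs elements at same index:
  Index 0: (10, 20)
  Index 1: (2, 15)
  Index 2: (8, 15)
Therefore res = [(10, 20), (2, 15), (8, 15)].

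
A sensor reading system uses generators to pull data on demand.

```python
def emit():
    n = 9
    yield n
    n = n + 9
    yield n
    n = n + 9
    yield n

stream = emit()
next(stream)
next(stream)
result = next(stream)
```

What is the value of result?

Step 1: Trace through generator execution:
  Yield 1: n starts at 9, yield 9
  Yield 2: n = 9 + 9 = 18, yield 18
  Yield 3: n = 18 + 9 = 27, yield 27
Step 2: First next() gets 9, second next() gets the second value, third next() yields 27.
Therefore result = 27.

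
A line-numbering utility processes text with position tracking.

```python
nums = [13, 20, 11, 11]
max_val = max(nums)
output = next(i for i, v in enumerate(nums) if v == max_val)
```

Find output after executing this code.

Step 1: max([13, 20, 11, 11]) = 20.
Step 2: Find first index where value == 20:
  Index 0: 13 != 20
  Index 1: 20 == 20, found!
Therefore output = 1.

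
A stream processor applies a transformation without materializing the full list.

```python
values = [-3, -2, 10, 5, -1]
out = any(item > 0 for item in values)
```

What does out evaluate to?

Step 1: Check item > 0 for each element in [-3, -2, 10, 5, -1]:
  -3 > 0: False
  -2 > 0: False
  10 > 0: True
  5 > 0: True
  -1 > 0: False
Step 2: any() returns True.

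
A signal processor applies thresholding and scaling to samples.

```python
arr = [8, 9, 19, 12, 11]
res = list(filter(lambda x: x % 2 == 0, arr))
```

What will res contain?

Step 1: Filter elements divisible by 2:
  8 % 2 = 0: kept
  9 % 2 = 1: removed
  19 % 2 = 1: removed
  12 % 2 = 0: kept
  11 % 2 = 1: removed
Therefore res = [8, 12].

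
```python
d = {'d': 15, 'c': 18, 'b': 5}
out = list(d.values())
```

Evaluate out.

Step 1: d.values() returns the dictionary values in insertion order.
Therefore out = [15, 18, 5].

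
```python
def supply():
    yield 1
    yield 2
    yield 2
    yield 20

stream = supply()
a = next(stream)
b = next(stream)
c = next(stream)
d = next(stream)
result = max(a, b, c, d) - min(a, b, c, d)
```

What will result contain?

Step 1: Create generator and consume all values:
  a = next(stream) = 1
  b = next(stream) = 2
  c = next(stream) = 2
  d = next(stream) = 20
Step 2: max = 20, min = 1, result = 20 - 1 = 19.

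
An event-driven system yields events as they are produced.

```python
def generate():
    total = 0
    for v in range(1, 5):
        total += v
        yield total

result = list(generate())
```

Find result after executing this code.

Step 1: Generator accumulates running sum:
  v=1: total = 1, yield 1
  v=2: total = 3, yield 3
  v=3: total = 6, yield 6
  v=4: total = 10, yield 10
Therefore result = [1, 3, 6, 10].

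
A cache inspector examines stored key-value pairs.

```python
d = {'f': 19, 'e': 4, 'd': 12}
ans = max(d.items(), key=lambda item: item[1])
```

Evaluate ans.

Step 1: Find item with maximum value:
  ('f', 19)
  ('e', 4)
  ('d', 12)
Step 2: Maximum value is 19 at key 'f'.
Therefore ans = ('f', 19).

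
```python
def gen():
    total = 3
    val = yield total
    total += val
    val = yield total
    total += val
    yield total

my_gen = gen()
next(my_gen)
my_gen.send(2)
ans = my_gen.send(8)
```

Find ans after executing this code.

Step 1: next() -> yield total=3.
Step 2: send(2) -> val=2, total = 3+2 = 5, yield 5.
Step 3: send(8) -> val=8, total = 5+8 = 13, yield 13.
Therefore ans = 13.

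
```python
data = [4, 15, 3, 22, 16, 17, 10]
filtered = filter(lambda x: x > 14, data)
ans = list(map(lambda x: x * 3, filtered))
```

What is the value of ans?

Step 1: Filter data for elements > 14:
  4: removed
  15: kept
  3: removed
  22: kept
  16: kept
  17: kept
  10: removed
Step 2: Map x * 3 on filtered [15, 22, 16, 17]:
  15 -> 45
  22 -> 66
  16 -> 48
  17 -> 51
Therefore ans = [45, 66, 48, 51].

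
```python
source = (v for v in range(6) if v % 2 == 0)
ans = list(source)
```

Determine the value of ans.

Step 1: Filter range(6) keeping only even values:
  v=0: even, included
  v=1: odd, excluded
  v=2: even, included
  v=3: odd, excluded
  v=4: even, included
  v=5: odd, excluded
Therefore ans = [0, 2, 4].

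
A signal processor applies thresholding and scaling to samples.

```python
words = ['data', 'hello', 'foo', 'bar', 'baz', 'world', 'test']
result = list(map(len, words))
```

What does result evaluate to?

Step 1: Map len() to each word:
  'data' -> 4
  'hello' -> 5
  'foo' -> 3
  'bar' -> 3
  'baz' -> 3
  'world' -> 5
  'test' -> 4
Therefore result = [4, 5, 3, 3, 3, 5, 4].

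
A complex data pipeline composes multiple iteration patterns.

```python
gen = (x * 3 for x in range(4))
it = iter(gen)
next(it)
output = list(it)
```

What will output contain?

Step 1: Generator produces [0, 3, 6, 9].
Step 2: next(it) consumes first element (0).
Step 3: list(it) collects remaining: [3, 6, 9].
Therefore output = [3, 6, 9].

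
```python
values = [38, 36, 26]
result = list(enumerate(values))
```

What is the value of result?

Step 1: enumerate pairs each element with its index:
  (0, 38)
  (1, 36)
  (2, 26)
Therefore result = [(0, 38), (1, 36), (2, 26)].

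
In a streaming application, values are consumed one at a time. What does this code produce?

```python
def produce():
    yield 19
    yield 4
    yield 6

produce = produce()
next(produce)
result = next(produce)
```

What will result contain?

Step 1: produce() creates a generator.
Step 2: next(produce) yields 19 (consumed and discarded).
Step 3: next(produce) yields 4, assigned to result.
Therefore result = 4.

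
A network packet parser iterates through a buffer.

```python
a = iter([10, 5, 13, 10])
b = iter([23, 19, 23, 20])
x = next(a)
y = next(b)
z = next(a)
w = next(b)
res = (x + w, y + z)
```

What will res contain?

Step 1: a iterates [10, 5, 13, 10], b iterates [23, 19, 23, 20].
Step 2: x = next(a) = 10, y = next(b) = 23.
Step 3: z = next(a) = 5, w = next(b) = 19.
Step 4: res = (10 + 19, 23 + 5) = (29, 28).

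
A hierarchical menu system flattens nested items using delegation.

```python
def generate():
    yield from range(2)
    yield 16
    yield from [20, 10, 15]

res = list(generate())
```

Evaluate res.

Step 1: Trace yields in order:
  yield 0
  yield 1
  yield 16
  yield 20
  yield 10
  yield 15
Therefore res = [0, 1, 16, 20, 10, 15].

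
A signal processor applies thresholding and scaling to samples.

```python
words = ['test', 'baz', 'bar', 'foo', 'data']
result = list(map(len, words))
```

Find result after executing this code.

Step 1: Map len() to each word:
  'test' -> 4
  'baz' -> 3
  'bar' -> 3
  'foo' -> 3
  'data' -> 4
Therefore result = [4, 3, 3, 3, 4].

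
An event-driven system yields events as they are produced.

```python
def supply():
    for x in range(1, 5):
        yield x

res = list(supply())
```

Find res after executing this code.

Step 1: The generator yields each value from range(1, 5).
Step 2: list() consumes all yields: [1, 2, 3, 4].
Therefore res = [1, 2, 3, 4].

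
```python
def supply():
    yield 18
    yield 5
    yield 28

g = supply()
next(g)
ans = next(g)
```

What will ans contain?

Step 1: supply() creates a generator.
Step 2: next(g) yields 18 (consumed and discarded).
Step 3: next(g) yields 5, assigned to ans.
Therefore ans = 5.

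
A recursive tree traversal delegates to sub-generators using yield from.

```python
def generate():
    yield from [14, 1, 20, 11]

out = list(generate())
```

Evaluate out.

Step 1: yield from delegates to the iterable, yielding each element.
Step 2: Collected values: [14, 1, 20, 11].
Therefore out = [14, 1, 20, 11].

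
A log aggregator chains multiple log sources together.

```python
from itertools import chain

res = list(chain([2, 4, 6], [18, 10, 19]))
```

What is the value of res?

Step 1: chain() concatenates iterables: [2, 4, 6] + [18, 10, 19].
Therefore res = [2, 4, 6, 18, 10, 19].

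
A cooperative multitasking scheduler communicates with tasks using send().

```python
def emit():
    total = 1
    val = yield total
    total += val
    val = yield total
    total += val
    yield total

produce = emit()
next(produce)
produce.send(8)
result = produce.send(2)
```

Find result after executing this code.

Step 1: next() -> yield total=1.
Step 2: send(8) -> val=8, total = 1+8 = 9, yield 9.
Step 3: send(2) -> val=2, total = 9+2 = 11, yield 11.
Therefore result = 11.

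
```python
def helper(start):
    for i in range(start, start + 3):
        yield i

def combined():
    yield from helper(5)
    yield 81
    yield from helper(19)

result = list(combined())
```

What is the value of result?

Step 1: combined() delegates to helper(5):
  yield 5
  yield 6
  yield 7
Step 2: yield 81
Step 3: Delegates to helper(19):
  yield 19
  yield 20
  yield 21
Therefore result = [5, 6, 7, 81, 19, 20, 21].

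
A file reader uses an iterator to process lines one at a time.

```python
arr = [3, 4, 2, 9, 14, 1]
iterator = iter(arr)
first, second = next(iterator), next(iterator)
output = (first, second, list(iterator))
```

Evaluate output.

Step 1: Create iterator over [3, 4, 2, 9, 14, 1].
Step 2: first = 3, second = 4.
Step 3: Remaining elements: [2, 9, 14, 1].
Therefore output = (3, 4, [2, 9, 14, 1]).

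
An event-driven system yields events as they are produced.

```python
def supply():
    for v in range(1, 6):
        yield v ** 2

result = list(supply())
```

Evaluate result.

Step 1: For each v in range(1, 6), yield v**2:
  v=1: yield 1**2 = 1
  v=2: yield 2**2 = 4
  v=3: yield 3**2 = 9
  v=4: yield 4**2 = 16
  v=5: yield 5**2 = 25
Therefore result = [1, 4, 9, 16, 25].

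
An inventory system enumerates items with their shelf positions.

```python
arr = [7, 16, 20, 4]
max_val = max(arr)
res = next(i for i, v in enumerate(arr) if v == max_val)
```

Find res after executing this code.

Step 1: max([7, 16, 20, 4]) = 20.
Step 2: Find first index where value == 20:
  Index 0: 7 != 20
  Index 1: 16 != 20
  Index 2: 20 == 20, found!
Therefore res = 2.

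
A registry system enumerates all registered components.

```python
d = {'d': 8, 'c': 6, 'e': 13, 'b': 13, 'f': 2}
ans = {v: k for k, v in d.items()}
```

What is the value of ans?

Step 1: Invert dict (swap keys and values):
  'd': 8 -> 8: 'd'
  'c': 6 -> 6: 'c'
  'e': 13 -> 13: 'e'
  'b': 13 -> 13: 'b'
  'f': 2 -> 2: 'f'
Therefore ans = {8: 'd', 6: 'c', 13: 'b', 2: 'f'}.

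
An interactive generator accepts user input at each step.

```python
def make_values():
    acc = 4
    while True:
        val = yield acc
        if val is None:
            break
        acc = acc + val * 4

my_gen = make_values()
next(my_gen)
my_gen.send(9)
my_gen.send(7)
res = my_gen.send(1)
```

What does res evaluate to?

Step 1: next() -> yield acc=4.
Step 2: send(9) -> val=9, acc = 4 + 9*4 = 40, yield 40.
Step 3: send(7) -> val=7, acc = 40 + 7*4 = 68, yield 68.
Step 4: send(1) -> val=1, acc = 68 + 1*4 = 72, yield 72.
Therefore res = 72.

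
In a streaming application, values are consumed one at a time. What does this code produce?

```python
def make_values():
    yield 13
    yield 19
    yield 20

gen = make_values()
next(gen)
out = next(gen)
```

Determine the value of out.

Step 1: make_values() creates a generator.
Step 2: next(gen) yields 13 (consumed and discarded).
Step 3: next(gen) yields 19, assigned to out.
Therefore out = 19.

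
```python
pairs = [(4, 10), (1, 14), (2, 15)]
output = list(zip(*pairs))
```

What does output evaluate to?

Step 1: zip(*pairs) transposes: unzips [(4, 10), (1, 14), (2, 15)] into separate sequences.
Step 2: First elements: (4, 1, 2), second elements: (10, 14, 15).
Therefore output = [(4, 1, 2), (10, 14, 15)].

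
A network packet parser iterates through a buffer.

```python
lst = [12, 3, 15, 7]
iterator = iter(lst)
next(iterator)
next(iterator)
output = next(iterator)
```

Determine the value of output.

Step 1: Create iterator over [12, 3, 15, 7].
Step 2: next() consumes 12.
Step 3: next() consumes 3.
Step 4: next() returns 15.
Therefore output = 15.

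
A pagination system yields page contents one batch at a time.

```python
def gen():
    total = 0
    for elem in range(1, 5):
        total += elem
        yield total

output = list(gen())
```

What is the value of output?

Step 1: Generator accumulates running sum:
  elem=1: total = 1, yield 1
  elem=2: total = 3, yield 3
  elem=3: total = 6, yield 6
  elem=4: total = 10, yield 10
Therefore output = [1, 3, 6, 10].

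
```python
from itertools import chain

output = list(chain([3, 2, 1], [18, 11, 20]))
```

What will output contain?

Step 1: chain() concatenates iterables: [3, 2, 1] + [18, 11, 20].
Therefore output = [3, 2, 1, 18, 11, 20].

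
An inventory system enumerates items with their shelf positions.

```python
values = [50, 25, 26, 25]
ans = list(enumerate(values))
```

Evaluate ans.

Step 1: enumerate pairs each element with its index:
  (0, 50)
  (1, 25)
  (2, 26)
  (3, 25)
Therefore ans = [(0, 50), (1, 25), (2, 26), (3, 25)].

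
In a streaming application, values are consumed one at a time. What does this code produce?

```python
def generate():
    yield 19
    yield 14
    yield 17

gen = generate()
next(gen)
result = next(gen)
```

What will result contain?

Step 1: generate() creates a generator.
Step 2: next(gen) yields 19 (consumed and discarded).
Step 3: next(gen) yields 14, assigned to result.
Therefore result = 14.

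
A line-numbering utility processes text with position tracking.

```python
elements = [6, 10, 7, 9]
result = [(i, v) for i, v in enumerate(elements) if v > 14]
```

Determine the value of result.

Step 1: Filter enumerate([6, 10, 7, 9]) keeping v > 14:
  (0, 6): 6 <= 14, excluded
  (1, 10): 10 <= 14, excluded
  (2, 7): 7 <= 14, excluded
  (3, 9): 9 <= 14, excluded
Therefore result = [].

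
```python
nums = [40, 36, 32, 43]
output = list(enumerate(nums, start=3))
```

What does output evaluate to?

Step 1: enumerate with start=3:
  (3, 40)
  (4, 36)
  (5, 32)
  (6, 43)
Therefore output = [(3, 40), (4, 36), (5, 32), (6, 43)].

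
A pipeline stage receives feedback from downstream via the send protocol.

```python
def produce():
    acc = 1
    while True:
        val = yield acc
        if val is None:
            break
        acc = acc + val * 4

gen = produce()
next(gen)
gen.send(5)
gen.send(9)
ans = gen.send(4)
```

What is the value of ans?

Step 1: next() -> yield acc=1.
Step 2: send(5) -> val=5, acc = 1 + 5*4 = 21, yield 21.
Step 3: send(9) -> val=9, acc = 21 + 9*4 = 57, yield 57.
Step 4: send(4) -> val=4, acc = 57 + 4*4 = 73, yield 73.
Therefore ans = 73.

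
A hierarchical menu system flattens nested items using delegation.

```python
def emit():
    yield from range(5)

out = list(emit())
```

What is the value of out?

Step 1: yield from delegates to the iterable, yielding each element.
Step 2: Collected values: [0, 1, 2, 3, 4].
Therefore out = [0, 1, 2, 3, 4].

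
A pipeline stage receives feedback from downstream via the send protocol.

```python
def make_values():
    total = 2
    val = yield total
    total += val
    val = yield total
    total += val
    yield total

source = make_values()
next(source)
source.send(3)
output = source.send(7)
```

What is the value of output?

Step 1: next() -> yield total=2.
Step 2: send(3) -> val=3, total = 2+3 = 5, yield 5.
Step 3: send(7) -> val=7, total = 5+7 = 12, yield 12.
Therefore output = 12.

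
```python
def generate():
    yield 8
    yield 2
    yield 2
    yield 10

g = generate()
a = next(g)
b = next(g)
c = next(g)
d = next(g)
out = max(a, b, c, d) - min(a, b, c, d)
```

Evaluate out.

Step 1: Create generator and consume all values:
  a = next(g) = 8
  b = next(g) = 2
  c = next(g) = 2
  d = next(g) = 10
Step 2: max = 10, min = 2, out = 10 - 2 = 8.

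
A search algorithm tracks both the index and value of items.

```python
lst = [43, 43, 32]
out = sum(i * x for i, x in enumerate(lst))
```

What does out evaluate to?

Step 1: Compute i * x for each (i, x) in enumerate([43, 43, 32]):
  i=0, x=43: 0*43 = 0
  i=1, x=43: 1*43 = 43
  i=2, x=32: 2*32 = 64
Step 2: sum = 0 + 43 + 64 = 107.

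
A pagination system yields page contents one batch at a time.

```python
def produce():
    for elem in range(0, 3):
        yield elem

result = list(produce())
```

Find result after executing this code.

Step 1: The generator yields each value from range(0, 3).
Step 2: list() consumes all yields: [0, 1, 2].
Therefore result = [0, 1, 2].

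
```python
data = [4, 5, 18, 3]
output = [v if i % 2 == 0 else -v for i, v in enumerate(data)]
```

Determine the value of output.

Step 1: For each (i, v), keep v if i is even, negate if odd:
  i=0 (even): keep 4
  i=1 (odd): negate to -5
  i=2 (even): keep 18
  i=3 (odd): negate to -3
Therefore output = [4, -5, 18, -3].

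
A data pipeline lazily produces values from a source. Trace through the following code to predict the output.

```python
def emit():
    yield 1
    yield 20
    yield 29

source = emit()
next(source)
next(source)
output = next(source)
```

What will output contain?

Step 1: emit() creates a generator.
Step 2: next(source) yields 1 (consumed and discarded).
Step 3: next(source) yields 20 (consumed and discarded).
Step 4: next(source) yields 29, assigned to output.
Therefore output = 29.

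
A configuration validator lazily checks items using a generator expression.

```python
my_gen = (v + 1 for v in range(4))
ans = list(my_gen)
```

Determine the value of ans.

Step 1: For each v in range(4), compute v+1:
  v=0: 0+1 = 1
  v=1: 1+1 = 2
  v=2: 2+1 = 3
  v=3: 3+1 = 4
Therefore ans = [1, 2, 3, 4].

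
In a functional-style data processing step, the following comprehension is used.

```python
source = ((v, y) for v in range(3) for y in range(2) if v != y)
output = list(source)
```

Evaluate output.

Step 1: Nested generator over range(3) x range(2) where v != y:
  (0, 0): excluded (v == y)
  (0, 1): included
  (1, 0): included
  (1, 1): excluded (v == y)
  (2, 0): included
  (2, 1): included
Therefore output = [(0, 1), (1, 0), (2, 0), (2, 1)].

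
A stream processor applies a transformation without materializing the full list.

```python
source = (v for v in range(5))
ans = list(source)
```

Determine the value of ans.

Step 1: Generator expression iterates range(5): [0, 1, 2, 3, 4].
Step 2: list() collects all values.
Therefore ans = [0, 1, 2, 3, 4].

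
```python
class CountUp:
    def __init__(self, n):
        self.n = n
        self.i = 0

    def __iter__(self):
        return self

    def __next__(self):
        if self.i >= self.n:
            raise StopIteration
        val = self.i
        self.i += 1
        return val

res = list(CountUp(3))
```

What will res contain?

Step 1: CountUp(3) creates an iterator counting 0 to 2.
Step 2: list() consumes all values: [0, 1, 2].
Therefore res = [0, 1, 2].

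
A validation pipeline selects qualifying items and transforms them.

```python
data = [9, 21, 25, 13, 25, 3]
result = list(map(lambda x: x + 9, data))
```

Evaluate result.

Step 1: Apply lambda x: x + 9 to each element:
  9 -> 18
  21 -> 30
  25 -> 34
  13 -> 22
  25 -> 34
  3 -> 12
Therefore result = [18, 30, 34, 22, 34, 12].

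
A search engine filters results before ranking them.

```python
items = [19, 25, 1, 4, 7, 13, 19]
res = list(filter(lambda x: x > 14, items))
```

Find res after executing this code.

Step 1: Filter elements > 14:
  19: kept
  25: kept
  1: removed
  4: removed
  7: removed
  13: removed
  19: kept
Therefore res = [19, 25, 19].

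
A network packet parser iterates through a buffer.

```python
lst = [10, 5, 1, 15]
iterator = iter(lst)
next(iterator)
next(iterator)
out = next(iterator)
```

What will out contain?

Step 1: Create iterator over [10, 5, 1, 15].
Step 2: next() consumes 10.
Step 3: next() consumes 5.
Step 4: next() returns 1.
Therefore out = 1.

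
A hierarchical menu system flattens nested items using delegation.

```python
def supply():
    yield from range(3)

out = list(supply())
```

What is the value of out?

Step 1: yield from delegates to the iterable, yielding each element.
Step 2: Collected values: [0, 1, 2].
Therefore out = [0, 1, 2].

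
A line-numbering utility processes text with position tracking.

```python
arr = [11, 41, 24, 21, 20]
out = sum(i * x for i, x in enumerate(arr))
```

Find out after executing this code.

Step 1: Compute i * x for each (i, x) in enumerate([11, 41, 24, 21, 20]):
  i=0, x=11: 0*11 = 0
  i=1, x=41: 1*41 = 41
  i=2, x=24: 2*24 = 48
  i=3, x=21: 3*21 = 63
  i=4, x=20: 4*20 = 80
Step 2: sum = 0 + 41 + 48 + 63 + 80 = 232.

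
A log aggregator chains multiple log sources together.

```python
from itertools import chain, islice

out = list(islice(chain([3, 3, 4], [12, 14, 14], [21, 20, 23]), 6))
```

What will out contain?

Step 1: chain([3, 3, 4], [12, 14, 14], [21, 20, 23]) = [3, 3, 4, 12, 14, 14, 21, 20, 23].
Step 2: islice takes first 6 elements: [3, 3, 4, 12, 14, 14].
Therefore out = [3, 3, 4, 12, 14, 14].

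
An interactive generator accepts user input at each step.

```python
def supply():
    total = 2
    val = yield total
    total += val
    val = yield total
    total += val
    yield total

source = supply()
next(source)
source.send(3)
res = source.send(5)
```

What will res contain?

Step 1: next() -> yield total=2.
Step 2: send(3) -> val=3, total = 2+3 = 5, yield 5.
Step 3: send(5) -> val=5, total = 5+5 = 10, yield 10.
Therefore res = 10.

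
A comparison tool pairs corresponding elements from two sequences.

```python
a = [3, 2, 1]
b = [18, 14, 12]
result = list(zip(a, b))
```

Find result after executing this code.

Step 1: zip pairs elements at same index:
  Index 0: (3, 18)
  Index 1: (2, 14)
  Index 2: (1, 12)
Therefore result = [(3, 18), (2, 14), (1, 12)].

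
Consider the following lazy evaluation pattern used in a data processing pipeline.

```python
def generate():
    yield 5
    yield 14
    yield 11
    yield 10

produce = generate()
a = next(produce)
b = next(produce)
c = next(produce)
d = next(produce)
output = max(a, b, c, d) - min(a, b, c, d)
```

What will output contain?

Step 1: Create generator and consume all values:
  a = next(produce) = 5
  b = next(produce) = 14
  c = next(produce) = 11
  d = next(produce) = 10
Step 2: max = 14, min = 5, output = 14 - 5 = 9.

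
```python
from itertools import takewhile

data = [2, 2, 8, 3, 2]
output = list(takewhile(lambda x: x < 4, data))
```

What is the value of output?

Step 1: takewhile stops at first element >= 4:
  2 < 4: take
  2 < 4: take
  8 >= 4: stop
Therefore output = [2, 2].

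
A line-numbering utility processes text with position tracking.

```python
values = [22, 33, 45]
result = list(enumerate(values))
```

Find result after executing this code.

Step 1: enumerate pairs each element with its index:
  (0, 22)
  (1, 33)
  (2, 45)
Therefore result = [(0, 22), (1, 33), (2, 45)].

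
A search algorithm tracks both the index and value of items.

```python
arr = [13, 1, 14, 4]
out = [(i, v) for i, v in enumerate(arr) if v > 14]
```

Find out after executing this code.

Step 1: Filter enumerate([13, 1, 14, 4]) keeping v > 14:
  (0, 13): 13 <= 14, excluded
  (1, 1): 1 <= 14, excluded
  (2, 14): 14 <= 14, excluded
  (3, 4): 4 <= 14, excluded
Therefore out = [].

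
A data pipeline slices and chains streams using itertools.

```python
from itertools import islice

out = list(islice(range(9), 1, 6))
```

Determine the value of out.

Step 1: islice(range(9), 1, 6) takes elements at indices [1, 6).
Step 2: Elements: [1, 2, 3, 4, 5].
Therefore out = [1, 2, 3, 4, 5].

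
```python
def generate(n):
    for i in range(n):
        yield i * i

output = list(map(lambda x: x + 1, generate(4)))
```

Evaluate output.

Step 1: generate(4) yields squares: [0, 1, 4, 9].
Step 2: map adds 1 to each: [1, 2, 5, 10].
Therefore output = [1, 2, 5, 10].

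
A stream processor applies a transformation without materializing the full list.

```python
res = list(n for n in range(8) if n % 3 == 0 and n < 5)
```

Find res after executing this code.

Step 1: Filter range(8) where n % 3 == 0 and n < 5:
  n=0: both conditions met, included
  n=1: excluded (1 % 3 != 0)
  n=2: excluded (2 % 3 != 0)
  n=3: both conditions met, included
  n=4: excluded (4 % 3 != 0)
  n=5: excluded (5 % 3 != 0, 5 >= 5)
  n=6: excluded (6 >= 5)
  n=7: excluded (7 % 3 != 0, 7 >= 5)
Therefore res = [0, 3].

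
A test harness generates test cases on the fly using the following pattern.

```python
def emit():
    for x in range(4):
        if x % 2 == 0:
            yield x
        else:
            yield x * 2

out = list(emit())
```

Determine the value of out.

Step 1: For each x in range(4), yield x if even, else x*2:
  x=0 (even): yield 0
  x=1 (odd): yield 1*2 = 2
  x=2 (even): yield 2
  x=3 (odd): yield 3*2 = 6
Therefore out = [0, 2, 2, 6].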